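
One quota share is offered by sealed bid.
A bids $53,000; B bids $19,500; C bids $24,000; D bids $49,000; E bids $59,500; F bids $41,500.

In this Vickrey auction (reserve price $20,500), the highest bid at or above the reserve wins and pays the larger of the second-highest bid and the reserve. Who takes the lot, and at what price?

E pays $53,000

Bids in order: 59,500 (E) > 53,000 (A) > 49,000 (D) > 41,500 (F) > 24,000 (C) > 19,500 (B)
E has the top bid at or above the reserve ($59,500).
Second-highest bid $53,000 exceeds the reserve $20,500 → payment $53,000.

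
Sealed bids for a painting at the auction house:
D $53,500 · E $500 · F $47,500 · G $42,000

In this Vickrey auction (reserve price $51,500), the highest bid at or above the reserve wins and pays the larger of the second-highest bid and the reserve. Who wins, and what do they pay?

Bids ranked: 53,500 (D) > 47,500 (F) > 42,000 (G) > 500 (E)
Highest eligible bid: D at $53,500.
max(second-highest $47,500, reserve $51,500) = $51,500.

D pays $51,500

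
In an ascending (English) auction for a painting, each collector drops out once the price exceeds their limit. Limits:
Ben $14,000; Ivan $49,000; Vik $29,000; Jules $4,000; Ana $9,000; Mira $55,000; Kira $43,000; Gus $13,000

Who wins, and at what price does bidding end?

Sorting limits: 55,000 (Mira) > 49,000 (Ivan) > 43,000 (Kira) > 29,000 (Vik) > 14,000 (Ben) > 13,000 (Gus) > …
Ivan is the last rival to drop out, at $49,000; Mira remains and wins at that price.

Mira wins at $49,000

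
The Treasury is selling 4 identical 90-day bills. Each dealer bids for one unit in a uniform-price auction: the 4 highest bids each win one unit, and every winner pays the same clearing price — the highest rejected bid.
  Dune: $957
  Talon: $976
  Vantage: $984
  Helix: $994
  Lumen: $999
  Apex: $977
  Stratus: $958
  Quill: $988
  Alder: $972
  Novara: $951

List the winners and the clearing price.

Ordering the bids: 999 (Lumen), 994 (Helix), 988 (Quill), 984 (Vantage), 977 (Apex), 976 (Talon), …
Winners (4 units): Lumen, Helix, Quill, Vantage.
Clearing price = highest rejected bid = $977.

Lumen, Helix, Quill, Vantage; each pays $977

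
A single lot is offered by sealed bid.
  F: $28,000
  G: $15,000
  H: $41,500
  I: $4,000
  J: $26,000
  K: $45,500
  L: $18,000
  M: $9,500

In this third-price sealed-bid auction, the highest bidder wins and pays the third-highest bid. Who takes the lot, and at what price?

K pays $28,000

Bids in order: 45,500 (K) > 41,500 (H) > 28,000 (F) > 26,000 (J) > 18,000 (L) > 15,000 (G) > …
K wins; payment is bid #3 in the ranking = $28,000.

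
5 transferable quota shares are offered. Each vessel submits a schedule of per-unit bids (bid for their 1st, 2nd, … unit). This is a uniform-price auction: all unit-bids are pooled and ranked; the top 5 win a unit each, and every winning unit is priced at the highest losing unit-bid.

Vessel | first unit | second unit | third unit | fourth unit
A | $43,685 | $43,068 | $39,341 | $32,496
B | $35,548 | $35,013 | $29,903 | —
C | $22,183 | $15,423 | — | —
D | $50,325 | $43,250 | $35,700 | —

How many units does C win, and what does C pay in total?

C: 0 units, pays $0

All unit-bids, highest first — top 5: 50,325 (D-1), 43,685 (A-1), 43,250 (D-2), 43,068 (A-2), 39,341 (A-3)
First bid not allocated: $35,700.
C wins 0 unit(s) at $35,700 each.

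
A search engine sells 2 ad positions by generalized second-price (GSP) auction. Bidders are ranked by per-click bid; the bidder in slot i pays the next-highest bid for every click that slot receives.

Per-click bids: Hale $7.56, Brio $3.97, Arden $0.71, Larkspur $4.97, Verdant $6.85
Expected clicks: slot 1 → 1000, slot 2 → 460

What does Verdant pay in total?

Sorting advertisers: $7.56 (Hale) > $6.85 (Verdant) > $4.97 (Larkspur) > …
Verdant holds slot 2 → pays next bid $4.97 × 460 clicks = $2286.20.

Verdant pays $2286.20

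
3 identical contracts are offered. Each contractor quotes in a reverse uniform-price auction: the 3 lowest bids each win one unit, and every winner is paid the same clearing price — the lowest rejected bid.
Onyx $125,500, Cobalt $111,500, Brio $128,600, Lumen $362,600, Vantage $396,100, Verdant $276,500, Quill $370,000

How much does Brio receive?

Sorting: 111,500 (Cobalt), 125,500 (Onyx), 128,600 (Brio), 276,500 (Verdant), 362,600 (Lumen), …
The 3 lowest are Cobalt, Onyx, Brio.
Lowest unsuccessful bid: $276,500 → clearing price.
Brio wins → is paid $276,500.

Brio is paid $276,500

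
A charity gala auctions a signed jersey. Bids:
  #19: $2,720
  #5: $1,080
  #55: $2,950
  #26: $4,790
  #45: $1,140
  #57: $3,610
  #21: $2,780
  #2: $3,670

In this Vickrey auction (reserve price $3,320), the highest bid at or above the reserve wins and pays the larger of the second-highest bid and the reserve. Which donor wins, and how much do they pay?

#26 pays $3,670

Rule: the highest bid at or above the reserve wins and pays the larger of the second-highest bid and the reserve.
Bids ranked: 4,790 (#26) > 3,670 (#2) > 3,610 (#57) > 2,950 (#55) > 2,780 (#21) > 2,720 (#19) > …
#26 has the top bid at or above the reserve ($4,790).
Second-highest bid $3,670 exceeds the reserve $3,320 → payment $3,670.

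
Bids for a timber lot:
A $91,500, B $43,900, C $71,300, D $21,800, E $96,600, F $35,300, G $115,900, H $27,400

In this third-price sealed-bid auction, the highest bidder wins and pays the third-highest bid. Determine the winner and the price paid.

G pays $91,500

Sorting bids: 115,900 (G) > 96,600 (E) > 91,500 (A) > 71,300 (C) > 43,900 (B) > 35,300 (F) > …
G wins; payment is bid #3 in the ranking = $91,500.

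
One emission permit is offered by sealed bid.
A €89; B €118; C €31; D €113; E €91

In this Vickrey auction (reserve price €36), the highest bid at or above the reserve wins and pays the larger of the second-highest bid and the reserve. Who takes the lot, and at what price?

B pays €113

Vickrey auction (reserve price €36): the highest bid at or above the reserve wins and pays the larger of the second-highest bid and the reserve.
Sorting bids: 118 (B) > 113 (D) > 91 (E) > 89 (A) > 31 (C)
B has the top bid at or above the reserve (€118).
Second-highest bid €113 exceeds the reserve €36 → payment €113.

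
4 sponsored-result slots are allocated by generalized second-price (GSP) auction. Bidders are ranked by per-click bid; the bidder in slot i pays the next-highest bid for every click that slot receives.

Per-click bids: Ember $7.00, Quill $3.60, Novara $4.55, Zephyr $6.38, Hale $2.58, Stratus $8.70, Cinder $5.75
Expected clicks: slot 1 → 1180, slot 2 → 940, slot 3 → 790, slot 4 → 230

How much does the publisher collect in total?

Ranked by bid: $8.70 (Stratus) > $7.00 (Ember) > $6.38 (Zephyr) > $5.75 (Cinder) > $4.55 (Novara) > …
Slot 1: Stratus pays $7.00 × 1180 = $8260.00
Slot 2: Ember pays $6.38 × 940 = $5997.20
Slot 3: Zephyr pays $5.75 × 790 = $4542.50
Slot 4: Cinder pays $4.55 × 230 = $1046.50
Total = $19846.20

Total revenue: $19846.20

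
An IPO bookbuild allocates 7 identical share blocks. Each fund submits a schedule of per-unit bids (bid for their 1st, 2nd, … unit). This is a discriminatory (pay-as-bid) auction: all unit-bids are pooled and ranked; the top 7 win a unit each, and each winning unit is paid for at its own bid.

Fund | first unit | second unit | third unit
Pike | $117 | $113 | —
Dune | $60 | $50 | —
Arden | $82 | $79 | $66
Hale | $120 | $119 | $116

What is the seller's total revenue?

Merging the schedules and taking the best 7: 120 (Hale-1), 119 (Hale-2), 117 (Pike-1), 116 (Hale-3), 113 (Pike-2), 82 (Arden-1), 79 (Arden-2)
Next rejected bid: $66 (not a price — pay-as-bid).
Each winning unit pays its own bid.
Revenue = 120 + 119 + 117 + 116 + 113 + 82 + 79 = $746.

Total revenue: $746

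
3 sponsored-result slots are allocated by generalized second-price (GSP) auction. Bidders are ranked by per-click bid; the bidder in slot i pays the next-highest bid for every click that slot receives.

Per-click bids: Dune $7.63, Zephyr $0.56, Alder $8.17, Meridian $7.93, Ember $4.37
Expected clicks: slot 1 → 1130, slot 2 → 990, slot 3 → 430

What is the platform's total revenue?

Ranked by bid: $8.17 (Alder) > $7.93 (Meridian) > $7.63 (Dune) > $4.37 (Ember) > …
Slot 1: Alder pays $7.93 × 1130 = $8960.90
Slot 2: Meridian pays $7.63 × 990 = $7553.70
Slot 3: Dune pays $4.37 × 430 = $1879.10
Total = $18393.70

Total revenue: $18393.70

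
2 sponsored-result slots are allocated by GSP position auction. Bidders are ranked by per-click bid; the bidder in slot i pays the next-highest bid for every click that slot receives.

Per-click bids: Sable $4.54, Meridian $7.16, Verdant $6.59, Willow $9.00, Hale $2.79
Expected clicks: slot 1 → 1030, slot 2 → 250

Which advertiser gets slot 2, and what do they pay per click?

Sorting advertisers: $9.00 (Willow) > $7.16 (Meridian) > $6.59 (Verdant) > …
Slot 2 goes to the second-ranked bidder, Meridian, who pays the next bid down: $6.59/click.

Meridian; $6.59 per click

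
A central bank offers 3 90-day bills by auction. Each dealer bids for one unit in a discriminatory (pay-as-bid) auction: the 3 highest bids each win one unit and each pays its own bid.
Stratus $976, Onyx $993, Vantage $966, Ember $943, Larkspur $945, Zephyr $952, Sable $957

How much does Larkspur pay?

Larkspur pays $0

Ordering the bids: 993 (Onyx), 976 (Stratus), 966 (Vantage), 957 (Sable), 952 (Zephyr), …
Top 3: Onyx, Stratus, Vantage.
Larkspur does not win → $0.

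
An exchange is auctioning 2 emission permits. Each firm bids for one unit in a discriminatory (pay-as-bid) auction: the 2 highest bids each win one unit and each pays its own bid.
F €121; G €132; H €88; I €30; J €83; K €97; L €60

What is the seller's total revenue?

Sorting: 132 (G), 121 (F), 97 (K), 88 (H), …
Top 2: G, F.
Total revenue = 132 + 121 = €253.

Total revenue: €253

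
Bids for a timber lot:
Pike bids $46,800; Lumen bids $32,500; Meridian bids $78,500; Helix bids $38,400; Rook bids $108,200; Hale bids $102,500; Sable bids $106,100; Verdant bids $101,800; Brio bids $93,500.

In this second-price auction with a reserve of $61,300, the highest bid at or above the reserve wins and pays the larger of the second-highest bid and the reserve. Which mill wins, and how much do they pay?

Bids ranked: 108,200 (Rook) > 106,100 (Sable) > 102,500 (Hale) > 101,800 (Verdant) > 93,500 (Brio) > 78,500 (Meridian) > …
Highest eligible bid: Rook at $108,200.
Second-highest bid $106,100 exceeds the reserve $61,300 → payment $106,100.

Rook pays $106,100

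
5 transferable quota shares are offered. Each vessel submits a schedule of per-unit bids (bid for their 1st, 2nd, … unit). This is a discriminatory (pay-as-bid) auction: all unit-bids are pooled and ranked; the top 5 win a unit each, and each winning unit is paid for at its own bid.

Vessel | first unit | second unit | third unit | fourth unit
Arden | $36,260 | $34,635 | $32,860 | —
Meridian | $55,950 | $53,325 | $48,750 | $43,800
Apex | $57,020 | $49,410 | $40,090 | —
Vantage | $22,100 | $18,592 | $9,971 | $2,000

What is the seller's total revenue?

Total revenue: $264,455

Merging the schedules and taking the best 5: 57,020 (Apex-1), 55,950 (Meridian-1), 53,325 (Meridian-2), 49,410 (Apex-2), 48,750 (Meridian-3)
Next rejected bid: $43,800 (not a price — pay-as-bid).
Each winning unit pays its own bid.
Revenue = 57,020 + 55,950 + 53,325 + 49,410 + 48,750 = $264,455.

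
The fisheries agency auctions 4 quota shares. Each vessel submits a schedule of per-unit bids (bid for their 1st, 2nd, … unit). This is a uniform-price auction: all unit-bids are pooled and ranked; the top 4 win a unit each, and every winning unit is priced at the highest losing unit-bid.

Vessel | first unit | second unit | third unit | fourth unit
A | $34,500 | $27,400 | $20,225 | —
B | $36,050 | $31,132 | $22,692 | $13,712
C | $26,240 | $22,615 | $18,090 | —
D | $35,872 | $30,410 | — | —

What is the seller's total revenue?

All unit-bids, highest first — top 4: 36,050 (B-1), 35,872 (D-1), 34,500 (A-1), 31,132 (B-2)
The (k+1)-th unit-bid is $30,410.
Allocation: A 1, B 2, D 1. Every unit priced at $30,410.
Revenue = 4 × 30,410 = $121,640.

Total revenue: $121,640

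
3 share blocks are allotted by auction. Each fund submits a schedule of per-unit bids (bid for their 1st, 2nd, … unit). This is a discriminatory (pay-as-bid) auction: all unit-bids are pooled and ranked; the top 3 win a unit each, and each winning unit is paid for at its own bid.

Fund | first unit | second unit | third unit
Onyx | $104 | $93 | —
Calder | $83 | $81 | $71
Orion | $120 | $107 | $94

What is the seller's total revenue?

Pooled unit-bids ranked (top 3): 120 (Orion-1), 107 (Orion-2), 104 (Onyx-1)
Next rejected bid: $94 (not a price — pay-as-bid).
Each winning unit pays its own bid.
Revenue = 120 + 107 + 104 = $331.

Total revenue: $331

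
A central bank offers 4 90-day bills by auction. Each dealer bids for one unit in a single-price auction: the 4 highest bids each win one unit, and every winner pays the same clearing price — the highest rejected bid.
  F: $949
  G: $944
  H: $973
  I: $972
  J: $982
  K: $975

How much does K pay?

K pays $949

Bids ranked high→low: 982 (J), 975 (K), 973 (H), 972 (I), 949 (F), 944 (G)
Top 4: J, K, H, I.
Clearing price = highest rejected bid = $949.
K wins → pays $949.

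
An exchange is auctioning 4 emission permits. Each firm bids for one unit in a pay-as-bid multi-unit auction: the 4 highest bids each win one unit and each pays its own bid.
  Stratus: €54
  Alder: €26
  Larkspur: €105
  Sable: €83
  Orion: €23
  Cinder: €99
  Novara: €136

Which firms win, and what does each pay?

Sorting: 136 (Novara), 105 (Larkspur), 99 (Cinder), 83 (Sable), 54 (Stratus), 26 (Alder), …
Top 4: Novara, Larkspur, Cinder, Sable.
Each winner pays its own bid: Novara €136, Larkspur €105, Cinder €99, Sable €83.

Novara €136, Larkspur €105, Cinder €99, Sable €83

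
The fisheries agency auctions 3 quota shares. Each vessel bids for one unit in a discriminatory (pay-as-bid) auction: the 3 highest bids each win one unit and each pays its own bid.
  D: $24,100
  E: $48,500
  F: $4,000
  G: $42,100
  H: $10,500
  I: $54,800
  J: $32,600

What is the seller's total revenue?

Total revenue: $145,400

Bids ranked high→low: 54,800 (I), 48,500 (E), 42,100 (G), 32,600 (J), 24,100 (D), …
The 3 highest are I, E, G.
Total revenue = 54,800 + 48,500 + 42,100 = $145,400.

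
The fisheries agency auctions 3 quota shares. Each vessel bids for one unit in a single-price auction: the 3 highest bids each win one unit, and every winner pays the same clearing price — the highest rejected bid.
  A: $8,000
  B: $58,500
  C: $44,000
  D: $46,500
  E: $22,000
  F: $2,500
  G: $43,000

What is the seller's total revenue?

Ordering the bids: 58,500 (B), 46,500 (D), 44,000 (C), 43,000 (G), 22,000 (E), …
Winners (3 units): B, D, C.
Highest unsuccessful bid: $43,000 → clearing price.
Total revenue = 3 × $43,000 = $129,000.

Total revenue: $129,000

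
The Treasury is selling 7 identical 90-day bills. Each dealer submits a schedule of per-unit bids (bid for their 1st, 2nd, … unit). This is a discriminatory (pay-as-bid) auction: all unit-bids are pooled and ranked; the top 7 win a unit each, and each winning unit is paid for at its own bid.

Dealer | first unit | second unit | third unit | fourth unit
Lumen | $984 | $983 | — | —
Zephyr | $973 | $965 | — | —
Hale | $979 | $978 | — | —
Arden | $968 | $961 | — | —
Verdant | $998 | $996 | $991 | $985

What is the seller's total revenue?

Total revenue: $6,916

Merging the schedules and taking the best 7: 998 (Verdant-1), 996 (Verdant-2), 991 (Verdant-3), 985 (Verdant-4), 984 (Lumen-1), 983 (Lumen-2), 979 (Hale-1)
Next rejected bid: $978 (not a price — pay-as-bid).
Each winning unit pays its own bid.
Revenue = 998 + 996 + 991 + 985 + 984 + 983 + 979 = $6,916.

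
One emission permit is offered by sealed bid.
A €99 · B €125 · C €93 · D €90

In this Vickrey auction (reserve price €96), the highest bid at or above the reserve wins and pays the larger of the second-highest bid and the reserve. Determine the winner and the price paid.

Vickrey auction (reserve price €96): the highest bid at or above the reserve wins and pays the larger of the second-highest bid and the reserve.
Sorting bids: 125 (B) > 99 (A) > 93 (C) > 90 (D)
Highest eligible bid: B at €125.
Second-highest bid €99 exceeds the reserve €96 → payment €99.

B pays €99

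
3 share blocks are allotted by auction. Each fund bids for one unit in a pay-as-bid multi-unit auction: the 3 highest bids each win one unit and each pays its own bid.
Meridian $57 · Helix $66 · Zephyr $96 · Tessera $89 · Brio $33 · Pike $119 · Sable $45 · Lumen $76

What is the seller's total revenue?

Sorting: 119 (Pike), 96 (Zephyr), 89 (Tessera), 76 (Lumen), 66 (Helix), …
Top 3: Pike, Zephyr, Tessera.
Total revenue = 119 + 96 + 89 = $304.

Total revenue: $304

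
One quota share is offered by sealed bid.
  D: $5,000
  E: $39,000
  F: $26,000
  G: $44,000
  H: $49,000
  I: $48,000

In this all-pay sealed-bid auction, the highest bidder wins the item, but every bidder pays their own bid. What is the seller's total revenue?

Bids ranked: 49,000 (H) > 48,000 (I) > 44,000 (G) > 39,000 (E) > 26,000 (F) > 5,000 (D)
Every bidder forfeits their bid regardless of winning.
Revenue = 5,000 + 39,000 + 26,000 + 44,000 + 49,000 + 48,000 = $211,000.

Total revenue: $211,000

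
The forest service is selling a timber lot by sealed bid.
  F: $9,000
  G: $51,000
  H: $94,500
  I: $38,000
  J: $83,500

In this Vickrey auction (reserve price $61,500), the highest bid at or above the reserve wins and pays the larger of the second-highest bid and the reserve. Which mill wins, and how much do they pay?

H pays $83,500

Sorting bids: 94,500 (H) > 83,500 (J) > 51,000 (G) > 38,000 (I) > 9,000 (F)
Highest eligible bid: H at $94,500.
max(second-highest $83,500, reserve $61,500) = $83,500; the reserve does not bind.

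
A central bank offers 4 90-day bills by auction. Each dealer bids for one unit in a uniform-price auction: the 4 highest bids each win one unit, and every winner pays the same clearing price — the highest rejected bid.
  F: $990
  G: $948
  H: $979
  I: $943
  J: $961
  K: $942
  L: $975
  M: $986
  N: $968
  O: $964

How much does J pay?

Ordering the bids: 990 (F), 986 (M), 979 (H), 975 (L), 968 (N), 964 (O), …
Top 4: F, M, H, L.
Highest unsuccessful bid: $968 → clearing price.
J does not win → pays $0.

J pays $0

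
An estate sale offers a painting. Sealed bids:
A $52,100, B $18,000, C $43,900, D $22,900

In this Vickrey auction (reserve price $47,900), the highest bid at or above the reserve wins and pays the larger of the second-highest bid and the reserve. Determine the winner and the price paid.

Bids ranked: 52,100 (A) > 43,900 (C) > 22,900 (D) > 18,000 (B)
Highest eligible bid: A at $52,100.
Second-highest bid $43,900 is below the reserve $47,900, so the reserve binds → payment $47,900.

A pays $47,900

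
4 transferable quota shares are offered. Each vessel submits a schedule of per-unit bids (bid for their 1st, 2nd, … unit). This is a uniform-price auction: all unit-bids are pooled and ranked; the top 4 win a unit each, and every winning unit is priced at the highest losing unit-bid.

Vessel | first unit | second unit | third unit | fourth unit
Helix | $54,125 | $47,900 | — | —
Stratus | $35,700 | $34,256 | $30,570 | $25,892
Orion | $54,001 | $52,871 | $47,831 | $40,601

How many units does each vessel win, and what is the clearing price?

Pooled unit-bids ranked (top 4): 54,125 (Helix-1), 54,001 (Orion-1), 52,871 (Orion-2), 47,900 (Helix-2)
The (k+1)-th unit-bid is $47,831.
Allocation: Helix 2, Orion 2.

Helix 2, Orion 2; clearing price $47,831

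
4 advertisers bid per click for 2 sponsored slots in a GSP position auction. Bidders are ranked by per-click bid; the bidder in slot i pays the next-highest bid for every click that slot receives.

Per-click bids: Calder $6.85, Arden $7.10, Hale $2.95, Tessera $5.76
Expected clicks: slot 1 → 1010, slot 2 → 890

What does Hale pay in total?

Hale pays $0.00

Per-click bids in order: $7.10 (Arden) > $6.85 (Calder) > $5.76 (Tessera) > …
Hale ranks below slot 2 → no slot, pays nothing.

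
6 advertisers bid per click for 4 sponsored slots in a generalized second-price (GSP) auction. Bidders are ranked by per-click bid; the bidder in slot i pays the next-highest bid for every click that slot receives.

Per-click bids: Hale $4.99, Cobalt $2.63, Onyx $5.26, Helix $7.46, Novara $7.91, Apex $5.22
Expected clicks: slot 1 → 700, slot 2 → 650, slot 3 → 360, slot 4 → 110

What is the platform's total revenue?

Per-click bids in order: $7.91 (Novara) > $7.46 (Helix) > $5.26 (Onyx) > $5.22 (Apex) > $4.99 (Hale) > …
Slot 1: Novara pays $7.46 × 700 = $5222.00
Slot 2: Helix pays $5.26 × 650 = $3419.00
Slot 3: Onyx pays $5.22 × 360 = $1879.20
Slot 4: Apex pays $4.99 × 110 = $548.90
Total = $11069.10

Total revenue: $11069.10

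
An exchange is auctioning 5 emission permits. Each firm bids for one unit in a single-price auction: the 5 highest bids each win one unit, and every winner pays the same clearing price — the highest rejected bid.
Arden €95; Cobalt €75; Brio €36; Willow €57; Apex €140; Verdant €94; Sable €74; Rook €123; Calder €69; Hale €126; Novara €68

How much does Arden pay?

Bids ranked high→low: 140 (Apex), 126 (Hale), 123 (Rook), 95 (Arden), 94 (Verdant), 75 (Cobalt), 74 (Sable), …
Winners (5 units): Apex, Hale, Rook, Arden, Verdant.
Clearing price = highest rejected bid = €75.
Arden wins → pays €75.

Arden pays €75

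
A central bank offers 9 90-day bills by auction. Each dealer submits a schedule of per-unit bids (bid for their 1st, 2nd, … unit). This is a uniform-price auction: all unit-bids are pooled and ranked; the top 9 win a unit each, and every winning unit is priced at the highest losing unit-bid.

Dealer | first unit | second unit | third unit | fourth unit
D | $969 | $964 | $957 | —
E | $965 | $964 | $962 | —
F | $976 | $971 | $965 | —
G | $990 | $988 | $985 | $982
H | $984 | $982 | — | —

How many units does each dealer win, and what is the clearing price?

D 1, F 2, G 4, H 2; clearing price $965

Merging the schedules and taking the best 9: 990 (G-1), 988 (G-2), 985 (G-3), 984 (H-1), 982 (G-4), 982 (H-2), 976 (F-1), 971 (F-2), 969 (D-1)
The (k+1)-th unit-bid is $965.
Allocation: D 1, F 2, G 4, H 2.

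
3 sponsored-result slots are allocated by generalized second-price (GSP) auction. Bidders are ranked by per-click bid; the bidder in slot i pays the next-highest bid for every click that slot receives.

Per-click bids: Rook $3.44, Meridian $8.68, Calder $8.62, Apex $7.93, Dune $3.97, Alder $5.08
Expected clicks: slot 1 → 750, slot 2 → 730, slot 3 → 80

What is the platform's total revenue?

Per-click bids in order: $8.68 (Meridian) > $8.62 (Calder) > $7.93 (Apex) > $5.08 (Alder) > …
Slot 1: Meridian pays $8.62 × 750 = $6465.00
Slot 2: Calder pays $7.93 × 730 = $5788.90
Slot 3: Apex pays $5.08 × 80 = $406.40
Total = $12660.30

Total revenue: $12660.30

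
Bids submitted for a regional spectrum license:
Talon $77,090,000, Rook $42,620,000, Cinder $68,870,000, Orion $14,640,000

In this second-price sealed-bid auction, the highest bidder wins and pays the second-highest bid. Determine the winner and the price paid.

Talon pays $68,870,000

Sorting bids: 77,090,000 (Talon) > 68,870,000 (Cinder) > 42,620,000 (Rook) > 14,640,000 (Orion)
Talon wins with the highest bid; price is set by the runner-up at $68,870,000.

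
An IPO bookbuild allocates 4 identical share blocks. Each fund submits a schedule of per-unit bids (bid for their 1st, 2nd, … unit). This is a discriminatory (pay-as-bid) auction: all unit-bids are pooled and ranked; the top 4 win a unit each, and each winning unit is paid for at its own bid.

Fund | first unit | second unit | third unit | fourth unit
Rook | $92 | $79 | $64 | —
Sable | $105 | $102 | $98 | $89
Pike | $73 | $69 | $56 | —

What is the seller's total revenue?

Pooled unit-bids ranked (top 4): 105 (Sable-1), 102 (Sable-2), 98 (Sable-3), 92 (Rook-1)
Next rejected bid: $89 (not a price — pay-as-bid).
Each winning unit pays its own bid.
Revenue = 105 + 102 + 98 + 92 = $397.

Total revenue: $397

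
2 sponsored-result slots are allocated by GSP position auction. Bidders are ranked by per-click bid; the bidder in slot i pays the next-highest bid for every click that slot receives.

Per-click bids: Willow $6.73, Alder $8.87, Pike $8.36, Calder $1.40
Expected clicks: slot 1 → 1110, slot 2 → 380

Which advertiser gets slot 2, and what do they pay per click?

Pike; $6.73 per click

Ranked by bid: $8.87 (Alder) > $8.36 (Pike) > $6.73 (Willow) > …
Slot 2 goes to the second-ranked bidder, Pike, who pays the next bid down: $6.73/click.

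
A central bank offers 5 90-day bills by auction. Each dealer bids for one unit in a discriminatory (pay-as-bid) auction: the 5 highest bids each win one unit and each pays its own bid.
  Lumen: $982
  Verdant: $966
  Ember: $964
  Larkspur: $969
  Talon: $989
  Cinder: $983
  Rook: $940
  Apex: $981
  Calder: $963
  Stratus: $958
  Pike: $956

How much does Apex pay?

Sorting: 989 (Talon), 983 (Cinder), 982 (Lumen), 981 (Apex), 969 (Larkspur), 966 (Verdant), 964 (Ember), …
Top 5: Talon, Cinder, Lumen, Apex, Larkspur.
Apex wins → own bid $981.

Apex pays $981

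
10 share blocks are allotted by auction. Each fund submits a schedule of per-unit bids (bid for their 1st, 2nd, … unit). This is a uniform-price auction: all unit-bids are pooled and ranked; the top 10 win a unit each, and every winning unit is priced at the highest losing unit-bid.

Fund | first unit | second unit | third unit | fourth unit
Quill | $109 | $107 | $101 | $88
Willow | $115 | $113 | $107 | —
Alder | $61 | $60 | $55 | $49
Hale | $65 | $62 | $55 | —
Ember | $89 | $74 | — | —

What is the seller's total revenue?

Pooled unit-bids ranked (top 10): 115 (Willow-1), 113 (Willow-2), 109 (Quill-1), 107 (Quill-2), 107 (Willow-3), 101 (Quill-3), 89 (Ember-1), 88 (Quill-4), 74 (Ember-2), 65 (Hale-1)
First bid not allocated: $62.
Allocation: Ember 2, Hale 1, Quill 4, Willow 3. Every unit priced at $62.
Revenue = 10 × 62 = $620.

Total revenue: $620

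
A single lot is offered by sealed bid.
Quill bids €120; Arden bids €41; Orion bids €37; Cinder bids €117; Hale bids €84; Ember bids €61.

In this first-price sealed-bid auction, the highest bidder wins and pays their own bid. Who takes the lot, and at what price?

Bids ranked: 120 (Quill) > 117 (Cinder) > 84 (Hale) > 61 (Ember) > 41 (Arden) > 37 (Orion)
Quill is highest → pays own bid, €120.

Quill pays €120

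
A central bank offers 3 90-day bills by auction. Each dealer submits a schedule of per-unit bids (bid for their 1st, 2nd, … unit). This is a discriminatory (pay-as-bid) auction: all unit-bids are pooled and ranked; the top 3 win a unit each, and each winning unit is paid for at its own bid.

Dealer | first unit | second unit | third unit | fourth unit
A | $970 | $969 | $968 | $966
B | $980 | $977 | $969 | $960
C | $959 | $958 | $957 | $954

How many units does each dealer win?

All unit-bids, highest first — top 3: 980 (B-1), 977 (B-2), 970 (A-1)
Next rejected bid: $969 (not a price — pay-as-bid).
Allocation: A 1, B 2.

A 1, B 2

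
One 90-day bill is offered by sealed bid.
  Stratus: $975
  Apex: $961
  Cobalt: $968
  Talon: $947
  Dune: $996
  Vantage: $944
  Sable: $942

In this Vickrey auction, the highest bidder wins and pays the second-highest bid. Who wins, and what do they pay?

Dune pays $975

Bids in order: 996 (Dune) > 975 (Stratus) > 968 (Cobalt) > 961 (Apex) > 947 (Talon) > 944 (Vantage) > …
Dune is highest; pays the second-highest bid, $975.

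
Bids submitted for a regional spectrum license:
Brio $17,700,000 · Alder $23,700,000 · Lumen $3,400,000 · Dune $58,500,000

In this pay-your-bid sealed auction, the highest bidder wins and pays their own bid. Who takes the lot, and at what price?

Rule: the highest bidder wins and pays their own bid.
Bids ranked: 58,500,000 (Dune) > 23,700,000 (Alder) > 17,700,000 (Brio) > 3,400,000 (Lumen)
Dune has the highest bid and pays exactly that: $58,500,000.

Dune pays $58,500,000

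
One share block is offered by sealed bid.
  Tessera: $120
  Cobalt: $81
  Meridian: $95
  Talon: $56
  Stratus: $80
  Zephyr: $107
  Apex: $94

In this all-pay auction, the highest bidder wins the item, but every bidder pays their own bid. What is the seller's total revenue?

Bids in order: 120 (Tessera) > 107 (Zephyr) > 95 (Meridian) > 94 (Apex) > 81 (Cobalt) > 80 (Stratus) > …
Tessera wins with the top bid; all bids are sunk regardless.
Every bidder forfeits their bid regardless of winning.
Revenue = 120 + 81 + 95 + 56 + 80 + 107 + 94 = $633.

Total revenue: $633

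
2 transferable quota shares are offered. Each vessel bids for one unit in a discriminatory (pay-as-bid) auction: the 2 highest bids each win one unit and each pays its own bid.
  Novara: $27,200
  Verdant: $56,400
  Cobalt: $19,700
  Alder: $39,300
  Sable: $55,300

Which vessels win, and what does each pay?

Verdant $56,400, Sable $55,300

Bids ranked high→low: 56,400 (Verdant), 55,300 (Sable), 39,300 (Alder), 27,200 (Novara), …
Top 2: Verdant, Sable.
Each winner pays its own bid: Verdant $56,400, Sable $55,300.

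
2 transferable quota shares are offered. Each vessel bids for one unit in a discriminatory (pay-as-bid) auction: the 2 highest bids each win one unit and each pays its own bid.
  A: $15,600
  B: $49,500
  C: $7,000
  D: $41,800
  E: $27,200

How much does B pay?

B pays $49,500

Sorting: 49,500 (B), 41,800 (D), 27,200 (E), 15,600 (A), …
Winners (2 units): B, D.
B wins → own bid $49,500.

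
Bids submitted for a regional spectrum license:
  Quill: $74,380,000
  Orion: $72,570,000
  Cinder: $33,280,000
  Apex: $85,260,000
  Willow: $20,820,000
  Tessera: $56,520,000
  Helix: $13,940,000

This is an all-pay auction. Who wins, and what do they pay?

Apex pays $85,260,000

Sorting bids: 85,260,000 (Apex) > 74,380,000 (Quill) > 72,570,000 (Orion) > 56,520,000 (Tessera) > 33,280,000 (Cinder) > 20,820,000 (Willow) > …
Apex is highest and takes the item; every bidder forfeits their bid.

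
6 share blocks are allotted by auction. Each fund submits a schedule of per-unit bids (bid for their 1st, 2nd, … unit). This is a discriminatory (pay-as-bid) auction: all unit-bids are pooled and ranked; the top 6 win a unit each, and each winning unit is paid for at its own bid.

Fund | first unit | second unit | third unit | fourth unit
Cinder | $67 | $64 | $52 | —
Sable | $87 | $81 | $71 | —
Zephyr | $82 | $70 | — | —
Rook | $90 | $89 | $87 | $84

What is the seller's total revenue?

Pooled unit-bids ranked (top 6): 90 (Rook-1), 89 (Rook-2), 87 (Sable-1), 87 (Rook-3), 84 (Rook-4), 82 (Zephyr-1)
Next rejected bid: $81 (not a price — pay-as-bid).
Each winning unit pays its own bid.
Revenue = 90 + 89 + 87 + 87 + 84 + 82 = $519.

Total revenue: $519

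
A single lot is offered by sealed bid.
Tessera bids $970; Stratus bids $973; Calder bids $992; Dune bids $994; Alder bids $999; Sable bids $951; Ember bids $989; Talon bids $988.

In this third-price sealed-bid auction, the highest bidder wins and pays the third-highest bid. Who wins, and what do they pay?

Bids in order: 999 (Alder) > 994 (Dune) > 992 (Calder) > 989 (Ember) > 988 (Talon) > 973 (Stratus) > …
Alder wins; payment is bid #3 in the ranking = $992.

Alder pays $992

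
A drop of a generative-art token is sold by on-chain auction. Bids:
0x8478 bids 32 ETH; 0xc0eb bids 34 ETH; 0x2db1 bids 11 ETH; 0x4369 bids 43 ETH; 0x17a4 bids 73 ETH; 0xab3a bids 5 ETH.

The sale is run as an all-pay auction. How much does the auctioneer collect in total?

Bids ranked: 73 (0x17a4) > 43 (0x4369) > 34 (0xc0eb) > 32 (0x8478) > 11 (0x2db1) > 5 (0xab3a)
0x17a4 wins with the top bid; all bids are sunk regardless.
Every bidder forfeits their bid regardless of winning.
Revenue = 32 + 34 + 11 + 43 + 73 + 5 = 198 ETH.

Total revenue: 198 ETH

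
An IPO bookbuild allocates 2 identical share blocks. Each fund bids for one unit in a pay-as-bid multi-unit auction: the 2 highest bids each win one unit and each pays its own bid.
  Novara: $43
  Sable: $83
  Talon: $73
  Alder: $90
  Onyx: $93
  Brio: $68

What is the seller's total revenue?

Bids ranked high→low: 93 (Onyx), 90 (Alder), 83 (Sable), 73 (Talon), …
Winners (2 units): Onyx, Alder.
Total revenue = 93 + 90 = $183.

Total revenue: $183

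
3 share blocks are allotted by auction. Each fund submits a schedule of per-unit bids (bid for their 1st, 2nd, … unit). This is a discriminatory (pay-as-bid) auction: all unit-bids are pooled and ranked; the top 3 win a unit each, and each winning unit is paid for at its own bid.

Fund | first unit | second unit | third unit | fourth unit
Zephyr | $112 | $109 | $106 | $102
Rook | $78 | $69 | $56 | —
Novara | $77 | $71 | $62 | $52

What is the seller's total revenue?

Total revenue: $327

All unit-bids, highest first — top 3: 112 (Zephyr-1), 109 (Zephyr-2), 106 (Zephyr-3)
Next rejected bid: $102 (not a price — pay-as-bid).
Each winning unit pays its own bid.
Revenue = 112 + 109 + 106 = $327.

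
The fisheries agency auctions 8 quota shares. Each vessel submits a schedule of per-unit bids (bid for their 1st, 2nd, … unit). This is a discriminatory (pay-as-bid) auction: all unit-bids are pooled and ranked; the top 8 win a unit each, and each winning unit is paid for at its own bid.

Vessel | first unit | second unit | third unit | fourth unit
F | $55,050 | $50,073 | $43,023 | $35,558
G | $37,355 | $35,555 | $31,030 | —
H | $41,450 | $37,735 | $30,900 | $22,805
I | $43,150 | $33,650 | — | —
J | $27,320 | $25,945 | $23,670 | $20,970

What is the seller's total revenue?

Total revenue: $343,394

All unit-bids, highest first — top 8: 55,050 (F-1), 50,073 (F-2), 43,150 (I-1), 43,023 (F-3), 41,450 (H-1), 37,735 (H-2), 37,355 (G-1), 35,558 (F-4)
Next rejected bid: $35,555 (not a price — pay-as-bid).
Each winning unit pays its own bid.
Revenue = 55,050 + 50,073 + 43,150 + 43,023 + 41,450 + 37,735 + 37,355 + 35,558 = $343,394.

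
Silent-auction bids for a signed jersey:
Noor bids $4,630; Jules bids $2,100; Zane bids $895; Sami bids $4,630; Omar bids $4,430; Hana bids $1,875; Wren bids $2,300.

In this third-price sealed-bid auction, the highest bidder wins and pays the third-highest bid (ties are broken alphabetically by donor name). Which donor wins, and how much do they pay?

Bids in order: 4,630 (Noor) > 4,630 (Sami) > 4,430 (Omar) > 2,300 (Wren) > 2,100 (Jules) > 1,875 (Hana) > …
Noor and Sami tie at $4,630; tie-break gives it to Noor.
Noor is highest; pays the third-highest bid, $4,430.

Noor pays $4,430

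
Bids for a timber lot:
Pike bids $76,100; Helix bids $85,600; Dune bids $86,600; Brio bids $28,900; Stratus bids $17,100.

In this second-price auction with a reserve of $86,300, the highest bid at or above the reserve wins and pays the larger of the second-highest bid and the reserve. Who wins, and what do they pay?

Dune pays $86,300

Second-price auction with a reserve of $86,300: the highest bid at or above the reserve wins and pays the larger of the second-highest bid and the reserve.
Sorting bids: 86,600 (Dune) > 85,600 (Helix) > 76,100 (Pike) > 28,900 (Brio) > 17,100 (Stratus)
Highest eligible bid: Dune at $86,600.
max(second-highest $85,600, reserve $86,300) = $86,300.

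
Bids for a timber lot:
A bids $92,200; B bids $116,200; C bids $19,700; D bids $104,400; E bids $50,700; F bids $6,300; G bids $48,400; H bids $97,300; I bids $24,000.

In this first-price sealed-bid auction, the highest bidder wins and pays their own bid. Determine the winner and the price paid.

Rule: the highest bidder wins and pays their own bid.
Bids ranked: 116,200 (B) > 104,400 (D) > 97,300 (H) > 92,200 (A) > 50,700 (E) > 48,400 (G) > …
B is highest → pays own bid, $116,200.

B pays $116,200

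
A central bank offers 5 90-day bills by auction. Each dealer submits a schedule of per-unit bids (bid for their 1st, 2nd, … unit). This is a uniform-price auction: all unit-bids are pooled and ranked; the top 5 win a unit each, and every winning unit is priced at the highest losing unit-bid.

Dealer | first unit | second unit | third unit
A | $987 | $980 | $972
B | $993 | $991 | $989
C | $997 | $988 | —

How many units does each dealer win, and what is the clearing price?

B 3, C 2; clearing price $987

All unit-bids, highest first — top 5: 997 (C-1), 993 (B-1), 991 (B-2), 989 (B-3), 988 (C-2)
Highest rejected unit-bid = $987.
Allocation: B 3, C 2.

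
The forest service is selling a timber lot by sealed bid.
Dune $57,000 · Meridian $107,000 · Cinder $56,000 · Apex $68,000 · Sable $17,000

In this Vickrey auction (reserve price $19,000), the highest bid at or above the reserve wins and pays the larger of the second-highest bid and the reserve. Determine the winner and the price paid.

Meridian pays $68,000

Vickrey auction (reserve price $19,000): the highest bid at or above the reserve wins and pays the larger of the second-highest bid and the reserve.
Bids in order: 107,000 (Meridian) > 68,000 (Apex) > 57,000 (Dune) > 56,000 (Cinder) > 17,000 (Sable)
Meridian has the top bid at or above the reserve ($107,000).
max(second-highest $68,000, reserve $19,000) = $68,000; the reserve does not bind.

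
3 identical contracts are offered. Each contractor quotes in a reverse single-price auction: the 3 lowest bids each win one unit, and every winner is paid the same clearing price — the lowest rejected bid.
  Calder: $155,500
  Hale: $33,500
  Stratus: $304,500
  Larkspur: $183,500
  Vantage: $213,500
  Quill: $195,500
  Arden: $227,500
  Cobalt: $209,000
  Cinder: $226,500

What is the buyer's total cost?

Ordering the bids: 33,500 (Hale), 155,500 (Calder), 183,500 (Larkspur), 195,500 (Quill), 209,000 (Cobalt), …
Winners (3 units): Hale, Calder, Larkspur.
First losing bid is Quill's $195,500, which sets the uniform price.
Total cost = 3 × $195,500 = $586,500.

Total cost: $586,500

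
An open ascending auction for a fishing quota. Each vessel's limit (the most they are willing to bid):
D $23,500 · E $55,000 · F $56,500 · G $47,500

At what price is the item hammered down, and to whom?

Limits in order: 56,500 (F) > 55,000 (E) > 47,500 (G) > 23,500 (D)
Once the price passes $55,000, only F is left; the hammer falls at E's limit of $55,000.

F wins at $55,000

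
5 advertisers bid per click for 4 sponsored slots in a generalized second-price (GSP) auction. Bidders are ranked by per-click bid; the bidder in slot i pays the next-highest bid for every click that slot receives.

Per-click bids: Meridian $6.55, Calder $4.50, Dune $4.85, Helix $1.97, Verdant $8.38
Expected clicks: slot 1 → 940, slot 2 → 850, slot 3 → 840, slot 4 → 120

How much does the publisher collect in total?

Total revenue: $14295.90

Ranked by bid: $8.38 (Verdant) > $6.55 (Meridian) > $4.85 (Dune) > $4.50 (Calder) > $1.97 (Helix)
Slot 1: Verdant pays $6.55 × 940 = $6157.00
Slot 2: Meridian pays $4.85 × 850 = $4122.50
Slot 3: Dune pays $4.50 × 840 = $3780.00
Slot 4: Calder pays $1.97 × 120 = $236.40
Total = $14295.90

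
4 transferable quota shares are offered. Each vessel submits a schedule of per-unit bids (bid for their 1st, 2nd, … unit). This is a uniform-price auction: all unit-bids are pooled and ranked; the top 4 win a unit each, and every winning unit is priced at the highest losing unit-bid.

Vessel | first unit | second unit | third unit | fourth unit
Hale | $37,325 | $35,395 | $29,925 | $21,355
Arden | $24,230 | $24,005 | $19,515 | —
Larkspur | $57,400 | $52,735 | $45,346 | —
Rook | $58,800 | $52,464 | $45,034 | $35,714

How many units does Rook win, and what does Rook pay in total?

Rook: 2 units, pays $90,692

Merging the schedules and taking the best 4: 58,800 (Rook-1), 57,400 (Larkspur-1), 52,735 (Larkspur-2), 52,464 (Rook-2)
Highest rejected unit-bid = $45,346.
Rook wins 2 unit(s) at $45,346 each.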